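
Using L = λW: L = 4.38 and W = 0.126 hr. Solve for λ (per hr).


λ = L/W = 4.38/0.126 = 34.7619 /hr

Final: 34.7619 /hr


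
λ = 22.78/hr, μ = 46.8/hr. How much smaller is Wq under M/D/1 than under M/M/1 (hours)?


ρ = 22.78/46.8 = 0.4868
Wq(M/M/1) = ρ/(μ−λ) = 0.4868/24.02 = 0.02026 hr
Wq(M/D/1) = ρ/(2(μ−λ)) = 0.01013 hr
Savings = 0.02026 − 0.01013 = 0.01013 hr

Final: 0.01013 hr


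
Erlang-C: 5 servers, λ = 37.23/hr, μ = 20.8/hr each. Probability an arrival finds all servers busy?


a = λ/μ = 1.7899; ρ = a/5 = 0.3580
P₀ = 0.166288 (from M/M/c formula)
C(c,a) = [a^c/(c!(1−ρ))]·P₀ = [18.37166/(120·0.6420)]·0.166288
= 0.23846·0.166288 = 0.039653

Final: 0.039653


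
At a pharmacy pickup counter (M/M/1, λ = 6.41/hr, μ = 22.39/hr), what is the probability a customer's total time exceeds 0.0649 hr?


W ~ Exponential(μ−λ) for M/M/1.
μ − λ = 22.39 − 6.41 = 15.9800
P(W > t) = e^{−(μ−λ)t} = e^{−1.0371} = 0.354480

Final: 0.354480


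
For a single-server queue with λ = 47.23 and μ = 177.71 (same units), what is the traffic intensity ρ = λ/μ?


ρ = λ/μ = 47.23/177.71 = 0.2658

Final: 0.2658


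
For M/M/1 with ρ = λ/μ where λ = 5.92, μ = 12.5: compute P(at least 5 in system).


ρ = 5.92/12.5 = 0.4736
P(N ≥ n) = ρ^n = 0.4736^5 = 0.023826

Final: 0.023826


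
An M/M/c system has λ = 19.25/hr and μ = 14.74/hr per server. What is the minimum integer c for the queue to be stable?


Stability requires cμ > λ ⇔ c > λ/μ.
λ/μ = 19.25/14.74 = 1.3060
Minimum integer c = ⌊1.3060⌋ + 1 = 2
Check: 2·14.74 = 29.48 > 19.25, while 1·14.74 = 14.74 ≤ 19.25

Final: 2 servers


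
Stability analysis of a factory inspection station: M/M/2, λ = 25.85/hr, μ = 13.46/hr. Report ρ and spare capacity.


Total capacity cμ = 2·13.46 = 26.92/hr
ρ = λ/(cμ) = 25.85/26.92 = 0.9603
Stable ⇔ ρ < 1: YES
Spare capacity = cμ − λ = 26.92 − 25.85 = 1.07/hr

Final: ρ = 0.9603; stable; margin = 1.07/hr


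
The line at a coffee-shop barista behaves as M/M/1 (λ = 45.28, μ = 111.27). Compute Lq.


ρ = 45.28/111.27 = 0.4069
Lq = ρ²/(1−ρ) = 0.1656/0.5931 = 0.2792

Final: 0.2792


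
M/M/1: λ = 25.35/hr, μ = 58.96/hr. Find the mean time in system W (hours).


W = 1/(μ−λ) = 1/(58.96 − 25.35) = 1/33.61 = 0.02975 hr

Final: 0.02975 hr


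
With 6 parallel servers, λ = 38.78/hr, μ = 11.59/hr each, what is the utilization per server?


ρ = λ/(cμ) = 38.78/(6·11.59) = 38.78/69.54 = 0.5577

Final: 0.5577


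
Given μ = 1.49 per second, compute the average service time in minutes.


Mean service time = 1/μ = 1/1.49 second = 0.67114 second
In minutes: 0.67114 × 0.0166667 = 0.01119 min

Final: 0.01119 min


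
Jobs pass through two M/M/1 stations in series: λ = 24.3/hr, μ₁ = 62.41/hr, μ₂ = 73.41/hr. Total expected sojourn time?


Each node sees arrival rate λ = 24.3/hr (tandem ⇒ throughput preserved).
W₁ = 1/(μ₁−λ) = 1/(62.41−24.3) = 0.02624 hr
W₂ = 1/(μ₂−λ) = 1/(73.41−24.3) = 0.02036 hr
W_total = W₁ + W₂ = 0.02624 + 0.02036 = 0.04660 hr

Final: 0.04660 hr


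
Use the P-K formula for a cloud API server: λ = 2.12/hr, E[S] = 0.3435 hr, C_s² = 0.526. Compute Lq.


ρ = λ·E[S] = 2.12·0.3435 = 0.7282
Lq = ρ²(1+C_s²)/(2(1−ρ)) = 0.5303·(1+0.526)/(2·0.2718)
= 0.5303·1.5260/0.5436 = 1.48879

Final: 1.48879


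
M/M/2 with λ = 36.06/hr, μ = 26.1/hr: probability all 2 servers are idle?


a = λ/μ = 36.06/26.1 = 1.3816; ρ = a/c = 0.6908
Σ_{k=0}^{1} a^k/k! (terms k=0..1) = 1.00000 + 1.38161 = 2.38161
Tail: a^2/(2!(1−ρ)) = 1.90884/(2·0.3092) = 3.08679
P₀ = 1/(2.38161 + 3.08679) = 1/5.46840 = 0.182869

Final: 0.182869


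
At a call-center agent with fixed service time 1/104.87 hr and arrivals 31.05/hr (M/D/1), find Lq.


ρ = 31.05/104.87 = 0.2961
M/D/1: Lq = ρ²/(2(1−ρ)) = 0.08766/(2·0.7039) = 0.06227

Final: 0.06227


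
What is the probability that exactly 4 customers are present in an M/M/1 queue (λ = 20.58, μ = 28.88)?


ρ = 20.58/28.88 = 0.7126
P_n = (1−ρ)·ρ^n = (1 − 0.7126)·0.7126^4 = 0.2874·0.257865 = 0.074109

Final: 0.074109


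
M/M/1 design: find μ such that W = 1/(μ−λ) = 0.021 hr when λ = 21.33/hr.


W = 1/(μ−λ) ⇒ μ − λ = 1/W = 1/0.021 = 47.6190
μ = λ + 1/W = 21.33 + 47.6190 = 68.9490 per hr

Final: 68.9490 /hr


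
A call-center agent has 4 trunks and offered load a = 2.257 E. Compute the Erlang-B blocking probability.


B(c,a) = (a^c/c!) / Σ_{k=0}^{c} a^k/k!
a^4/4! = 1.081222
Σ terms (k=0..4): 1.00000 + 2.25700 + 2.54702 + 1.91621 + 1.08122 = 8.801458
B = 1.081222/8.801458 = 0.122846

Final: 0.122846


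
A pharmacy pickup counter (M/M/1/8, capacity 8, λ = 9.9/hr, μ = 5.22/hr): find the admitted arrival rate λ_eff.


ρ = 1.8966; P_K = (1−ρ)ρ^8/(1−ρ^9) = 0.474221
λ_eff = λ(1 − P_K) = 9.9·(1 − 0.474221) = 9.9·0.525779 = 5.2052 /hr

Final: 5.2052 /hr


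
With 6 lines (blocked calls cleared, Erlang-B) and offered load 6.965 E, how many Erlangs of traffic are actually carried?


B(6,6.965) = 0.329139 (Erlang-B)
Carried load = a(1 − B) = 6.965·(1 − 0.329139) = 6.965·0.670861 = 4.6725 E

Final: 4.6725 Erlangs


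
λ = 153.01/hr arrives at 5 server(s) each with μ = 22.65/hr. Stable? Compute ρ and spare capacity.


Total capacity cμ = 5·22.65 = 113.25/hr
ρ = λ/(cμ) = 153.01/113.25 = 1.3511
Stable ⇔ ρ < 1: NO
Spare capacity = cμ − λ = 113.25 − 153.01 = -39.76/hr

Final: ρ = 1.3511; unstable; margin = -39.76/hr


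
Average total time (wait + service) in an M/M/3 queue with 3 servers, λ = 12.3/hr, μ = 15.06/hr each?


a = 0.8167; ρ = 0.2722; P₀ = 0.439555
Lq = P₀·a^c·ρ/(c!(1−ρ)²) = 0.02052
Wq = Lq/λ = 0.02052/12.3 = 0.001668 hr
W = Wq + 1/μ = 0.001668 + 0.06640 = 0.06807 hr

Final: 0.06807 hr


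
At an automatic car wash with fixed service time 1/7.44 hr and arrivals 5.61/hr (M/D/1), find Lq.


ρ = 5.61/7.44 = 0.7540
M/D/1: Lq = ρ²/(2(1−ρ)) = 0.5686/(2·0.2460) = 1.15577

Final: 1.15577


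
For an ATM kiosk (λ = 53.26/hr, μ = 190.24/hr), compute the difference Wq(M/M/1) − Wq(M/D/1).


ρ = 53.26/190.24 = 0.2800
Wq(M/M/1) = ρ/(μ−λ) = 0.2800/136.98 = 0.002044 hr
Wq(M/D/1) = ρ/(2(μ−λ)) = 0.001022 hr
Savings = 0.002044 − 0.001022 = 0.001022 hr

Final: 0.001022 hr


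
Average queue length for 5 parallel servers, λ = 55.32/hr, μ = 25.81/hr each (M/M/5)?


a = λ/μ = 2.1434; ρ = a/5 = 0.4287
P₀ = 0.116002
Lq = P₀·a^c·ρ / (c!·(1−ρ)²) = 0.116002·45.23461·0.4287/(120·0.32642)
= 0.05743

Final: 0.05743


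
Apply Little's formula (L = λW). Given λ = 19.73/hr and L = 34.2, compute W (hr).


W = L/λ = 34.2/19.73 = 1.7334 hr

Final: 1.7334 hr


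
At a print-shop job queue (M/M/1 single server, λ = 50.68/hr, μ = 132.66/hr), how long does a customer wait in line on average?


ρ = 50.68/132.66 = 0.3820
Wq = ρ/(μ−λ) = 0.3820/(132.66 − 50.68) = 0.3820/81.98 = 0.004660 hr

Final: 0.004660 hr


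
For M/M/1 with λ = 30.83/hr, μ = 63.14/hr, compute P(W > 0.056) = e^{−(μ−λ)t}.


W ~ Exponential(μ−λ) for M/M/1.
μ − λ = 63.14 − 30.83 = 32.3100
P(W > t) = e^{−(μ−λ)t} = e^{−1.8094} = 0.163759

Final: 0.163759


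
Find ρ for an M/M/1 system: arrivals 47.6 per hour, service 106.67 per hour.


ρ = λ/μ = 47.6/106.67 = 0.4462

Final: 0.4462


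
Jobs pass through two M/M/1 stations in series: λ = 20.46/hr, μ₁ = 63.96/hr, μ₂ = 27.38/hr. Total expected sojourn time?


Each node sees arrival rate λ = 20.46/hr (tandem ⇒ throughput preserved).
W₁ = 1/(μ₁−λ) = 1/(63.96−20.46) = 0.02299 hr
W₂ = 1/(μ₂−λ) = 1/(27.38−20.46) = 0.14451 hr
W_total = W₁ + W₂ = 0.02299 + 0.14451 = 0.16750 hr

Final: 0.16750 hr


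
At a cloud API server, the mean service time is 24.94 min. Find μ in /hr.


μ = 1/(service time) in consistent units.
1 hour = 60 min, so μ = 60/24.94 = 2.4058 per hour

Final: 2.4058 /hr


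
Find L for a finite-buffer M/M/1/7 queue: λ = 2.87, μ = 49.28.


ρ = 2.87/49.28 = 0.05824
L = ρ[1 − (K+1)ρ^K + Kρ^(K+1)] / [(1−ρ)(1−ρ^(K+1))]
Numerator: 0.05824·(1 − 8·0.000000002272 + 7·1.323e-10) = 0.058239
Denominator: (0.9418)·(1.000000) = 0.941761
L = 0.058239/0.941761 = 0.06184

Final: 0.06184


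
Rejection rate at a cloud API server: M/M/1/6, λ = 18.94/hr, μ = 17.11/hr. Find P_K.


ρ = λ/μ = 18.94/17.11 = 1.1070
P_K = (1−ρ)ρ^K/(1−ρ^(K+1)) = (-0.1070·1.839839)/(1 − 2.036619)
= -0.196780/-1.036619 = 0.189829

Final: 0.189829


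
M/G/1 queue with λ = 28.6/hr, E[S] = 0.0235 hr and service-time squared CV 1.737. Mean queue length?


ρ = λ·E[S] = 28.6·0.0235 = 0.6721
Lq = ρ²(1+C_s²)/(2(1−ρ)) = 0.4517·(1+1.737)/(2·0.3279)
= 0.4517·2.7370/0.6558 = 1.88526

Final: 1.88526


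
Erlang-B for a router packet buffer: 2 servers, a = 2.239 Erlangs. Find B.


B(c,a) = (a^c/c!) / Σ_{k=0}^{c} a^k/k!
a^2/2! = 2.506560
Σ terms (k=0..2): 1.00000 + 2.23900 + 2.50656 = 5.745560
B = 2.506560/5.745560 = 0.436260

Final: 0.436260


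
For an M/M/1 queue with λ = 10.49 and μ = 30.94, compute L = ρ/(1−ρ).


ρ = λ/μ = 10.49/30.94 = 0.3390
L = ρ/(1−ρ) = 0.3390/(1 − 0.3390) = 0.3390/0.6610 = 0.5130

Final: 0.5130


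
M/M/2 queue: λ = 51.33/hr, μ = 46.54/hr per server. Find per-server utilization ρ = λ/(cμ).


ρ = λ/(cμ) = 51.33/(2·46.54) = 51.33/93.08 = 0.5515

Final: 0.5515


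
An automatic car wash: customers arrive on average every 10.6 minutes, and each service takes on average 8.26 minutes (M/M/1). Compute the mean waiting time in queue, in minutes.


λ = 60/10.6 = 5.6604 /hr
μ = 60/8.26 = 7.2639 /hr
ρ = λ/μ = 5.6604/7.2639 = 0.7792
Wq = ρ/(μ−λ) = 0.7792/(7.2639−5.6604) = 0.48595 hr
In minutes: 0.48595·60 = 29.157 min

Final: 29.157 min


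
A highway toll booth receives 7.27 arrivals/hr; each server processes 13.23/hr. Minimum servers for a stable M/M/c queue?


Stability requires cμ > λ ⇔ c > λ/μ.
λ/μ = 7.27/13.23 = 0.5495
Minimum integer c = ⌊0.5495⌋ + 1 = 1
Check: 1·13.23 = 13.23 > 7.27, while 0·13.23 = 0.00 ≤ 7.27

Final: 1 servers


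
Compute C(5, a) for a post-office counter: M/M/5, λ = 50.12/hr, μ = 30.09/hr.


a = λ/μ = 1.6657; ρ = a/5 = 0.3331
P₀ = 0.188534 (from M/M/c formula)
C(c,a) = [a^c/(c!(1−ρ))]·P₀ = [12.82166/(120·0.6669)]·0.188534
= 0.16022·0.188534 = 0.030208

Final: 0.030208


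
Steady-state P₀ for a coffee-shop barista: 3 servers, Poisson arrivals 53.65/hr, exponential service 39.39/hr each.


a = λ/μ = 53.65/39.39 = 1.3620; ρ = a/c = 0.4540
Σ_{k=0}^{2} a^k/k! (terms k=0..2) = 1.00000 + 1.36202 + 0.92755 = 3.28957
Tail: a^3/(3!(1−ρ)) = 2.52669/(6·0.5460) = 0.77128
P₀ = 1/(3.28957 + 0.77128) = 1/4.06085 = 0.246254

Final: 0.246254


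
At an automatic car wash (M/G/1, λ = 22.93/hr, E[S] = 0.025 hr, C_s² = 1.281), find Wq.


ρ = λ·E[S] = 22.93·0.025 = 0.5733
E[S²] = E[S]²(1+C_s²) = 0.025²·(1+1.281) = 0.001426
Wq = λ·E[S²]/(2(1−ρ)) = 22.93·0.001426/(2·0.4267) = 0.03830 hr

Final: 0.03830 hr


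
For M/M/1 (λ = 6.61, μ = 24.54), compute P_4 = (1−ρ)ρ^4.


ρ = 6.61/24.54 = 0.2694
P_n = (1−ρ)·ρ^n = (1 − 0.2694)·0.2694^4 = 0.7306·0.005264 = 0.003846

Final: 0.003846


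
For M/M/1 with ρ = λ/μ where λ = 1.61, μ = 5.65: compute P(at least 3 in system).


ρ = 1.61/5.65 = 0.2850
P(N ≥ n) = ρ^n = 0.2850^3 = 0.023138

Final: 0.023138


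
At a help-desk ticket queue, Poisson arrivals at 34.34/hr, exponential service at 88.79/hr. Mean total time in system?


W = 1/(μ−λ) = 1/(88.79 − 34.34) = 1/54.45 = 0.01837 hr

Final: 0.01837 hr


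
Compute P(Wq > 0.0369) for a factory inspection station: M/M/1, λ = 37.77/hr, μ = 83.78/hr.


ρ = 37.77/83.78 = 0.4508
P(Wq > t) = ρ·e^{−(μ−λ)t} = 0.4508·e^{−1.6978}
= 0.4508·0.183092 = 0.082542

Final: 0.082542


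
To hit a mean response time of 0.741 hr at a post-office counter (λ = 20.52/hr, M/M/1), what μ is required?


W = 1/(μ−λ) ⇒ μ − λ = 1/W = 1/0.741 = 1.3495
μ = λ + 1/W = 20.52 + 1.3495 = 21.8695 per hr

Final: 21.8695 /hr


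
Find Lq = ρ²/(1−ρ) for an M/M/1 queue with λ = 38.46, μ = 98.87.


ρ = 38.46/98.87 = 0.3890
Lq = ρ²/(1−ρ) = 0.1513/0.6110 = 0.2477

Final: 0.2477


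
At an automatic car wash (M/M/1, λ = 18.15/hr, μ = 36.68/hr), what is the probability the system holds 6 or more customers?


ρ = 18.15/36.68 = 0.4948
P(N ≥ n) = ρ^n = 0.4948^6 = 0.014679

Final: 0.014679


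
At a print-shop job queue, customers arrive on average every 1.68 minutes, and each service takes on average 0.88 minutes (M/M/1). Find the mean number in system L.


λ = 60/1.68 = 35.7143 /hr
μ = 60/0.88 = 68.1818 /hr
ρ = λ/μ = 35.7143/68.1818 = 0.5238
L = ρ/(1−ρ) = 0.5238/0.4762 = 1.1000

Final: 1.1000


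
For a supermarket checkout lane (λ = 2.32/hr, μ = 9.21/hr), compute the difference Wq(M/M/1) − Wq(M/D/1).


ρ = 2.32/9.21 = 0.2519
Wq(M/M/1) = ρ/(μ−λ) = 0.2519/6.89 = 0.03656 hr
Wq(M/D/1) = ρ/(2(μ−λ)) = 0.01828 hr
Savings = 0.03656 − 0.01828 = 0.01828 hr

Final: 0.01828 hr


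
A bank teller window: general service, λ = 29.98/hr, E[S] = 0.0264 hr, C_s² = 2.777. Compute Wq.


ρ = λ·E[S] = 29.98·0.0264 = 0.7915
E[S²] = E[S]²(1+C_s²) = 0.0264²·(1+2.777) = 0.002632
Wq = λ·E[S²]/(2(1−ρ)) = 29.98·0.002632/(2·0.2085) = 0.18923 hr

Final: 0.18923 hr


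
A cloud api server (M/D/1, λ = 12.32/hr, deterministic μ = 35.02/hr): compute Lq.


ρ = 12.32/35.02 = 0.3518
M/D/1: Lq = ρ²/(2(1−ρ)) = 0.1238/(2·0.6482) = 0.09547

Final: 0.09547


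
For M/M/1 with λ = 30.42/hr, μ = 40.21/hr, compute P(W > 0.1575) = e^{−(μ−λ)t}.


W ~ Exponential(μ−λ) for M/M/1.
μ − λ = 40.21 − 30.42 = 9.7900
P(W > t) = e^{−(μ−λ)t} = e^{−1.5419} = 0.213969

Final: 0.213969


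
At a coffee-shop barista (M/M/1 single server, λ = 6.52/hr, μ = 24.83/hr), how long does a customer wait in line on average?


ρ = 6.52/24.83 = 0.2626
Wq = ρ/(μ−λ) = 0.2626/(24.83 − 6.52) = 0.2626/18.31 = 0.01434 hr

Final: 0.01434 hr


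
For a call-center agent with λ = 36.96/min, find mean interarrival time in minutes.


Mean interarrival time = 1/λ = 1/36.96 minute = 0.02706 minute
In minutes: 0.02706 × 1 = 0.02706 min

Final: 0.02706 min


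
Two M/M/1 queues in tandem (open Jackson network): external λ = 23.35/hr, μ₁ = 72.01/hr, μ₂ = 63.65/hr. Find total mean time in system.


Each node sees arrival rate λ = 23.35/hr (tandem ⇒ throughput preserved).
W₁ = 1/(μ₁−λ) = 1/(72.01−23.35) = 0.02055 hr
W₂ = 1/(μ₂−λ) = 1/(63.65−23.35) = 0.02481 hr
W_total = W₁ + W₂ = 0.02055 + 0.02481 = 0.04536 hr

Final: 0.04536 hr


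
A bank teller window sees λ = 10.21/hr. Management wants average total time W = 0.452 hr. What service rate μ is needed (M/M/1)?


W = 1/(μ−λ) ⇒ μ − λ = 1/W = 1/0.452 = 2.2124
μ = λ + 1/W = 10.21 + 2.2124 = 12.4224 per hr

Final: 12.4224 /hr


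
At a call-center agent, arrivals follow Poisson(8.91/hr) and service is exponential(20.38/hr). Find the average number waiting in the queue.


ρ = 8.91/20.38 = 0.4372
Lq = ρ²/(1−ρ) = 0.1911/0.5628 = 0.3396

Final: 0.3396


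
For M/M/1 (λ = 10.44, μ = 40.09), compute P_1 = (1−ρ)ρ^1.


ρ = 10.44/40.09 = 0.2604
P_n = (1−ρ)·ρ^n = (1 − 0.2604)·0.2604^1 = 0.7396·0.260414 = 0.192599

Final: 0.192599


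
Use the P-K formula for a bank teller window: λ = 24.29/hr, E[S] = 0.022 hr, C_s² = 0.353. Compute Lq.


ρ = λ·E[S] = 24.29·0.022 = 0.5344
Lq = ρ²(1+C_s²)/(2(1−ρ)) = 0.2856·(1+0.353)/(2·0.4656)
= 0.2856·1.3530/0.9312 = 0.41489

Final: 0.41489


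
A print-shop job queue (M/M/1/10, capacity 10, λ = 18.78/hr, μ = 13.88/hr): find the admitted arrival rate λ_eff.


ρ = 1.3530; P_K = (1−ρ)ρ^10/(1−ρ^11) = 0.270644
λ_eff = λ(1 − P_K) = 18.78·(1 − 0.270644) = 18.78·0.729356 = 13.6973 /hr

Final: 13.6973 /hr


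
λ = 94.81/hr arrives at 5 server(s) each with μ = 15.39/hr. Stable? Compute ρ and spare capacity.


Total capacity cμ = 5·15.39 = 76.95/hr
ρ = λ/(cμ) = 94.81/76.95 = 1.2321
Stable ⇔ ρ < 1: NO
Spare capacity = cμ − λ = 76.95 − 94.81 = -17.86/hr

Final: ρ = 1.2321; unstable; margin = -17.86/hr


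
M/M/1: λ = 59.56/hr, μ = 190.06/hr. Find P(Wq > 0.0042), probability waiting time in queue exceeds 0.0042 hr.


ρ = 59.56/190.06 = 0.3134
P(Wq > t) = ρ·e^{−(μ−λ)t} = 0.3134·e^{−0.5481}
= 0.3134·0.578047 = 0.181145

Final: 0.181145


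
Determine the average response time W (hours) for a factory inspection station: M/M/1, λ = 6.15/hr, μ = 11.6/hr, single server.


W = 1/(μ−λ) = 1/(11.6 − 6.15) = 1/5.45 = 0.1835 hr

Final: 0.1835 hr


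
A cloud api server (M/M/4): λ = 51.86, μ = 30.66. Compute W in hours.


a = 1.6915; ρ = 0.4229; P₀ = 0.181177
Lq = P₀·a^c·ρ/(c!(1−ρ)²) = 0.07845
Wq = Lq/λ = 0.07845/51.86 = 0.001513 hr
W = Wq + 1/μ = 0.001513 + 0.03262 = 0.03413 hr

Final: 0.03413 hr


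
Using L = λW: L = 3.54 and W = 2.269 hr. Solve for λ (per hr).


λ = L/W = 3.54/2.269 = 1.5602 /hr

Final: 1.5602 /hr


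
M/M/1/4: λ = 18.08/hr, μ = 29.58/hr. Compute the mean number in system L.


ρ = 18.08/29.58 = 0.6112
L = ρ[1 − (K+1)ρ^K + Kρ^(K+1)] / [(1−ρ)(1−ρ^(K+1))]
Numerator: 0.6112·(1 − 5·0.139573 + 4·0.085310) = 0.393247
Denominator: (0.3888)·(0.914690) = 0.355610
L = 0.393247/0.355610 = 1.1058

Final: 1.1058


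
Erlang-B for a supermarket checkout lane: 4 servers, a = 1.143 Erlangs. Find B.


B(c,a) = (a^c/c!) / Σ_{k=0}^{c} a^k/k!
a^4/4! = 0.071117
Σ terms (k=0..4): 1.00000 + 1.14300 + 0.65322 + 0.24888 + 0.07112 = 3.116220
B = 0.071117/3.116220 = 0.022822

Final: 0.022822


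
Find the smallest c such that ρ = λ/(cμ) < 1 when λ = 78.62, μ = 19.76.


Stability requires cμ > λ ⇔ c > λ/μ.
λ/μ = 78.62/19.76 = 3.9787
Minimum integer c = ⌊3.9787⌋ + 1 = 4
Check: 4·19.76 = 79.04 > 78.62, while 3·19.76 = 59.28 ≤ 78.62

Final: 4 servers


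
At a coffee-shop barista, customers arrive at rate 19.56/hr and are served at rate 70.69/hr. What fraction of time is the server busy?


ρ = λ/μ = 19.56/70.69 = 0.2767

Final: 0.2767


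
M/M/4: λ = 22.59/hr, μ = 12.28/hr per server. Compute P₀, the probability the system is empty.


a = λ/μ = 22.59/12.28 = 1.8396; ρ = a/c = 0.4599
Σ_{k=0}^{3} a^k/k! (terms k=0..3) = 1.00000 + 1.83958 + 1.69202 + 1.03753 = 5.56913
Tail: a^4/(4!(1−ρ)) = 11.45174/(24·0.5401) = 0.88345
P₀ = 1/(5.56913 + 0.88345) = 1/6.45258 = 0.154977

Final: 0.154977


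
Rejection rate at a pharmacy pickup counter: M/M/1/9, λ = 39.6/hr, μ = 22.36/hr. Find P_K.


ρ = λ/μ = 39.6/22.36 = 1.7710
P_K = (1−ρ)ρ^K/(1−ρ^(K+1)) = (-0.7710·171.399867)/(1 − 303.552537)
= -132.152670/-302.552537 = 0.436792

Final: 0.436792


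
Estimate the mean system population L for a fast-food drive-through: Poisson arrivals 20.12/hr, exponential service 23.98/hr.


ρ = λ/μ = 20.12/23.98 = 0.8390
L = ρ/(1−ρ) = 0.8390/(1 − 0.8390) = 0.8390/0.1610 = 5.2124

Final: 5.2124


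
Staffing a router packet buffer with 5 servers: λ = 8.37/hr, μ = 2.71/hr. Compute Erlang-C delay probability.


a = λ/μ = 3.0886; ρ = a/5 = 0.6177
P₀ = 0.042218 (from M/M/c formula)
C(c,a) = [a^c/(c!(1−ρ))]·P₀ = [281.04822/(120·0.3823)]·0.042218
= 6.12645·0.042218 = 0.258647

Final: 0.258647


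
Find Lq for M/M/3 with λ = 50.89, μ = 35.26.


a = λ/μ = 1.4433; ρ = a/3 = 0.4811
P₀ = 0.224697
Lq = P₀·a^c·ρ / (c!·(1−ρ)²) = 0.224697·3.00643·0.4811/(6·0.26926)
= 0.20116

Final: 0.20116


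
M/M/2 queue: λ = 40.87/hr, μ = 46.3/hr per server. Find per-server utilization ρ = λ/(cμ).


ρ = λ/(cμ) = 40.87/(2·46.3) = 40.87/92.60 = 0.4414

Final: 0.4414


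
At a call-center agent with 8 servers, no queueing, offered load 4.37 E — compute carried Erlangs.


B(8,4.37) = 0.043224 (Erlang-B)
Carried load = a(1 − B) = 4.37·(1 − 0.043224) = 4.37·0.956776 = 4.1811 E

Final: 4.1811 Erlangs


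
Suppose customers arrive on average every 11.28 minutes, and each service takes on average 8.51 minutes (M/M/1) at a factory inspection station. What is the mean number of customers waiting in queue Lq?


λ = 60/11.28 = 5.3191 /hr
μ = 60/8.51 = 7.0505 /hr
ρ = λ/μ = 5.3191/7.0505 = 0.7544
Lq = ρ²/(1−ρ) = 0.5692/0.2456 = 2.3178

Final: 2.3178


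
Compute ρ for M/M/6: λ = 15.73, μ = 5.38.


ρ = λ/(cμ) = 15.73/(6·5.38) = 15.73/32.28 = 0.4873

Final: 0.4873


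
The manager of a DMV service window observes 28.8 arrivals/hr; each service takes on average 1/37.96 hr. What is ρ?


ρ = λ/μ = 28.8/37.96 = 0.7587

Final: 0.7587


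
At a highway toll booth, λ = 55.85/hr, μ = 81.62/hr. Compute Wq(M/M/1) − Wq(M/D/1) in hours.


ρ = 55.85/81.62 = 0.6843
Wq(M/M/1) = ρ/(μ−λ) = 0.6843/25.77 = 0.02655 hr
Wq(M/D/1) = ρ/(2(μ−λ)) = 0.01328 hr
Savings = 0.02655 − 0.01328 = 0.01328 hr

Final: 0.01328 hr


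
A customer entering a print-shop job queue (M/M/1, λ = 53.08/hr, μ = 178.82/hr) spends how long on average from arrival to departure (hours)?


W = 1/(μ−λ) = 1/(178.82 − 53.08) = 1/125.74 = 0.007953 hr

Final: 0.007953 hr


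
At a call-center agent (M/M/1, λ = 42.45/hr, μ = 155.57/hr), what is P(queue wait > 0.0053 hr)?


ρ = 42.45/155.57 = 0.2729
P(Wq > t) = ρ·e^{−(μ−λ)t} = 0.2729·e^{−0.5995}
= 0.2729·0.549066 = 0.149822

Final: 0.149822


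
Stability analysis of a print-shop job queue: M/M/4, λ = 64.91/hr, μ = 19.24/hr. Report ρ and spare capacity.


Total capacity cμ = 4·19.24 = 76.96/hr
ρ = λ/(cμ) = 64.91/76.96 = 0.8434
Stable ⇔ ρ < 1: YES
Spare capacity = cμ − λ = 76.96 − 64.91 = 12.05/hr

Final: ρ = 0.8434; stable; margin = 12.05/hr


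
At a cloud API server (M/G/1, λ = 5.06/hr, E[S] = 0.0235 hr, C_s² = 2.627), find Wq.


ρ = λ·E[S] = 5.06·0.0235 = 0.1189
E[S²] = E[S]²(1+C_s²) = 0.0235²·(1+2.627) = 0.002003
Wq = λ·E[S²]/(2(1−ρ)) = 5.06·0.002003/(2·0.8811) = 0.005752 hr

Final: 0.005752 hr


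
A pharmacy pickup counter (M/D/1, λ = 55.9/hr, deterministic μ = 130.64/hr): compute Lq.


ρ = 55.9/130.64 = 0.4279
M/D/1: Lq = ρ²/(2(1−ρ)) = 0.1831/(2·0.5721) = 0.16002

Final: 0.16002


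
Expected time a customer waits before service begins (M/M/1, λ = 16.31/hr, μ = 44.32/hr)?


ρ = 16.31/44.32 = 0.3680
Wq = ρ/(μ−λ) = 0.3680/(44.32 − 16.31) = 0.3680/28.01 = 0.01314 hr

Final: 0.01314 hr


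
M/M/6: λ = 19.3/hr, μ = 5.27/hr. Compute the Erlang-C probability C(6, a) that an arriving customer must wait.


a = λ/μ = 3.6622; ρ = a/6 = 0.6104
P₀ = 0.024308 (from M/M/c formula)
C(c,a) = [a^c/(c!(1−ρ))]·P₀ = [2412.57133/(720·0.3896)]·0.024308
= 8.60001·0.024308 = 0.209046

Final: 0.209046


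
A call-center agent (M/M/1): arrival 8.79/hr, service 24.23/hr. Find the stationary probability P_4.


ρ = 8.79/24.23 = 0.3628
P_n = (1−ρ)·ρ^n = (1 − 0.3628)·0.3628^4 = 0.6372·0.017320 = 0.011037

Final: 0.011037


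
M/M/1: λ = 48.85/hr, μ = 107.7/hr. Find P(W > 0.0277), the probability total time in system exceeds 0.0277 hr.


W ~ Exponential(μ−λ) for M/M/1.
μ − λ = 107.7 − 48.85 = 58.8500
P(W > t) = e^{−(μ−λ)t} = e^{−1.6301} = 0.195901

Final: 0.195901


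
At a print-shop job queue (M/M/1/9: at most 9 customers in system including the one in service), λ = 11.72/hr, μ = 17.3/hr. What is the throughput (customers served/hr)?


ρ = 0.6775; P_K = (1−ρ)ρ^9/(1−ρ^10) = 0.009896
λ_eff = λ(1 − P_K) = 11.72·(1 − 0.009896) = 11.72·0.990104 = 11.6040 /hr

Final: 11.6040 /hr


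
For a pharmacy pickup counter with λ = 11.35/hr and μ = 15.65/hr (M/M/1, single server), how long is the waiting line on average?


ρ = 11.35/15.65 = 0.7252
Lq = ρ²/(1−ρ) = 0.5260/0.2748 = 1.9143

Final: 1.9143


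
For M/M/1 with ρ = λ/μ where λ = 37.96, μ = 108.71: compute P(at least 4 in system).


ρ = 37.96/108.71 = 0.3492
P(N ≥ n) = ρ^n = 0.3492^4 = 0.014867

Final: 0.014867


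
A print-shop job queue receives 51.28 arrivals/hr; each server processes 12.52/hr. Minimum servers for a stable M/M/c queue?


Stability requires cμ > λ ⇔ c > λ/μ.
λ/μ = 51.28/12.52 = 4.0958
Minimum integer c = ⌊4.0958⌋ + 1 = 5
Check: 5·12.52 = 62.60 > 51.28, while 4·12.52 = 50.08 ≤ 51.28

Final: 5 servers


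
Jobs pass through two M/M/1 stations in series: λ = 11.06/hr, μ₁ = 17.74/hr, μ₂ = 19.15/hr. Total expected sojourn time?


Each node sees arrival rate λ = 11.06/hr (tandem ⇒ throughput preserved).
W₁ = 1/(μ₁−λ) = 1/(17.74−11.06) = 0.14970 hr
W₂ = 1/(μ₂−λ) = 1/(19.15−11.06) = 0.12361 hr
W_total = W₁ + W₂ = 0.14970 + 0.12361 = 0.27331 hr

Final: 0.27331 hr


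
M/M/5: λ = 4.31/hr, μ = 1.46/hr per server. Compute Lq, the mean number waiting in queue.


a = λ/μ = 2.9521; ρ = a/5 = 0.5904
P₀ = 0.049206
Lq = P₀·a^c·ρ / (c!·(1−ρ)²) = 0.049206·224.19301·0.5904/(120·0.16776)
= 0.32353

Final: 0.32353


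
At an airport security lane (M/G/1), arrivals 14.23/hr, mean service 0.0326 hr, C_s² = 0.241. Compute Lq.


ρ = λ·E[S] = 14.23·0.0326 = 0.4639
Lq = ρ²(1+C_s²)/(2(1−ρ)) = 0.2152·(1+0.241)/(2·0.5361)
= 0.2152·1.2410/1.0722 = 0.24908

Final: 0.24908


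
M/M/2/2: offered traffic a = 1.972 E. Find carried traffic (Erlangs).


B(2,1.972) = 0.395492 (Erlang-B)
Carried load = a(1 − B) = 1.972·(1 − 0.395492) = 1.972·0.604508 = 1.1921 E

Final: 1.1921 Erlangs


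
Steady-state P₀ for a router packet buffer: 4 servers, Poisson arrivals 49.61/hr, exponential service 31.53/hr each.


a = λ/μ = 49.61/31.53 = 1.5734; ρ = a/c = 0.3934
Σ_{k=0}^{3} a^k/k! (terms k=0..3) = 1.00000 + 1.57342 + 1.23783 + 0.64921 = 4.46046
Tail: a^4/(4!(1−ρ)) = 6.12888/(24·0.6066) = 0.42095
P₀ = 1/(4.46046 + 0.42095) = 1/4.88141 = 0.204859

Final: 0.204859


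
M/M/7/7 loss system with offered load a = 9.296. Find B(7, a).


B(c,a) = (a^c/c!) / Σ_{k=0}^{c} a^k/k!
a^7/7! = 1190.261178
Σ terms (k=0..7): 1.00000 + 9.29600 + 43.20781 + 133.88659 + 311.15245 + 578.49463 + 896.28101 + 1190.26118 = 3163.579660
B = 1190.261178/3163.579660 = 0.376239

Final: 0.376239


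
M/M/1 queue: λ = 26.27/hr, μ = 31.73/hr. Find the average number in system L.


ρ = λ/μ = 26.27/31.73 = 0.8279
L = ρ/(1−ρ) = 0.8279/(1 − 0.8279) = 0.8279/0.1721 = 4.8114

Final: 4.8114


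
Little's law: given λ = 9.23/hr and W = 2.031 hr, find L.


L = λW = 9.23·2.031 = 18.7461

Final: 18.7461


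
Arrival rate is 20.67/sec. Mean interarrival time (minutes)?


Mean interarrival time = 1/λ = 1/20.67 second = 0.04838 second
In minutes: 0.04838 × 0.0166667 = 0.0008063 min

Final: 0.0008063 min


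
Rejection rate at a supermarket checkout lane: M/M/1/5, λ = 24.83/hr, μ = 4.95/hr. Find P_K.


ρ = λ/μ = 24.83/4.95 = 5.0162
P_K = (1−ρ)ρ^K/(1−ρ^(K+1)) = (-4.0162·3175.832605)/(1 − 15930.489612)
= -12754.657007/-15929.489612 = 0.800695

Final: 0.800695


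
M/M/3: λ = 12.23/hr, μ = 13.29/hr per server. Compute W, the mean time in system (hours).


a = 0.9202; ρ = 0.3067; P₀ = 0.395098
Lq = P₀·a^c·ρ/(c!(1−ρ)²) = 0.03275
Wq = Lq/λ = 0.03275/12.23 = 0.002678 hr
W = Wq + 1/μ = 0.002678 + 0.07524 = 0.07792 hr

Final: 0.07792 hr


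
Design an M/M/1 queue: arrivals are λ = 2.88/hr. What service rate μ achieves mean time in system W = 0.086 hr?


W = 1/(μ−λ) ⇒ μ − λ = 1/W = 1/0.086 = 11.6279
μ = λ + 1/W = 2.88 + 11.6279 = 14.5079 per hr

Final: 14.5079 /hr


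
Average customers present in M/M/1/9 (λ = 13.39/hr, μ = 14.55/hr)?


ρ = 13.39/14.55 = 0.9203
L = ρ[1 − (K+1)ρ^K + Kρ^(K+1)] / [(1−ρ)(1−ρ^(K+1))]
Numerator: 0.9203·(1 − 10·0.473433 + 9·0.435688) = 0.171969
Denominator: (0.07973)·(0.564312) = 0.044990
L = 0.171969/0.044990 = 3.8224

Final: 3.8224


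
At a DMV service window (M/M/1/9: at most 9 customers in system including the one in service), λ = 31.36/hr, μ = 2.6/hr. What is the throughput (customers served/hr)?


ρ = 12.0615; P_K = (1−ρ)ρ^9/(1−ρ^10) = 0.917092
λ_eff = λ(1 − P_K) = 31.36·(1 − 0.917092) = 31.36·0.082908 = 2.6000 /hr

Final: 2.6000 /hr


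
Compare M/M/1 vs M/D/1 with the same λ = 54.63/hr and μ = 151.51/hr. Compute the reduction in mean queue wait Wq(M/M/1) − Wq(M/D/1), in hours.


ρ = 54.63/151.51 = 0.3606
Wq(M/M/1) = ρ/(μ−λ) = 0.3606/96.88 = 0.003722 hr
Wq(M/D/1) = ρ/(2(μ−λ)) = 0.001861 hr
Savings = 0.003722 − 0.001861 = 0.001861 hr

Final: 0.001861 hr


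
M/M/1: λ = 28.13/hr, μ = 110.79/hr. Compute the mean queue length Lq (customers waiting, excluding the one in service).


ρ = 28.13/110.79 = 0.2539
Lq = ρ²/(1−ρ) = 0.06447/0.7461 = 0.08641

Final: 0.08641


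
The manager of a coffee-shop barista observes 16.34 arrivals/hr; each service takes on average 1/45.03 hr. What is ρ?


ρ = λ/μ = 16.34/45.03 = 0.3629

Final: 0.3629


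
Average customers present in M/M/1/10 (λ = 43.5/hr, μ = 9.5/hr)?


ρ = 43.5/9.5 = 4.5789
L = ρ[1 − (K+1)ρ^K + Kρ^(K+1)] / [(1−ρ)(1−ρ^(K+1))]
Numerator: 4.5789·(1 − 11·4051879.456944 + 10·18553342.776531) = 645461034.857207
Denominator: (-3.5789)·(-18553341.776531) = 66401433.726532
L = 645461034.857207/66401433.726532 = 9.7206

Final: 9.7206


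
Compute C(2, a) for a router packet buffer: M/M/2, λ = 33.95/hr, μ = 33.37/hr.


a = λ/μ = 1.0174; ρ = a/2 = 0.5087
P₀ = 0.325653 (from M/M/c formula)
C(c,a) = [a^c/(c!(1−ρ))]·P₀ = [1.03506/(2·0.4913)]·0.325653
= 1.05337·0.325653 = 0.343034

Final: 0.343034


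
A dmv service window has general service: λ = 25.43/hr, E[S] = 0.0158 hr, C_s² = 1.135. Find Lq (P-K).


ρ = λ·E[S] = 25.43·0.0158 = 0.4018
Lq = ρ²(1+C_s²)/(2(1−ρ)) = 0.1614·(1+1.135)/(2·0.5982)
= 0.1614·2.1350/1.1964 = 0.28809

Final: 0.28809


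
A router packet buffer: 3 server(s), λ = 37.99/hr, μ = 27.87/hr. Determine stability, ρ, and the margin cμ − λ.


Total capacity cμ = 3·27.87 = 83.61/hr
ρ = λ/(cμ) = 37.99/83.61 = 0.4544
Stable ⇔ ρ < 1: YES
Spare capacity = cμ − λ = 83.61 − 37.99 = 45.62/hr

Final: ρ = 0.4544; stable; margin = 45.62/hr


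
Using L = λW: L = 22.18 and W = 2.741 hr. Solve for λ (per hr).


λ = L/W = 22.18/2.741 = 8.0919 /hr

Final: 8.0919 /hr


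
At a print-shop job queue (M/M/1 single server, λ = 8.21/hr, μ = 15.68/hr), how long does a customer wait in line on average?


ρ = 8.21/15.68 = 0.5236
Wq = ρ/(μ−λ) = 0.5236/(15.68 − 8.21) = 0.5236/7.47 = 0.07009 hr

Final: 0.07009 hr


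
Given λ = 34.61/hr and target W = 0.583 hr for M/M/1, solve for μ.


W = 1/(μ−λ) ⇒ μ − λ = 1/W = 1/0.583 = 1.7153
μ = λ + 1/W = 34.61 + 1.7153 = 36.3253 per hr

Final: 36.3253 /hr


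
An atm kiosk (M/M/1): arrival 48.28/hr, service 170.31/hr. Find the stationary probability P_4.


ρ = 48.28/170.31 = 0.2835
P_n = (1−ρ)·ρ^n = (1 − 0.2835)·0.2835^4 = 0.7165·0.006458 = 0.004627

Final: 0.004627


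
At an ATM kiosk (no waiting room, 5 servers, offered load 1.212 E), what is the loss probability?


B(c,a) = (a^c/c!) / Σ_{k=0}^{c} a^k/k!
a^5/5! = 0.021794
Σ terms (k=0..5): 1.00000 + 1.21200 + 0.73447 + 0.29673 + 0.08991 + 0.02179 = 3.354901
B = 0.021794/3.354901 = 0.006496

Final: 0.006496


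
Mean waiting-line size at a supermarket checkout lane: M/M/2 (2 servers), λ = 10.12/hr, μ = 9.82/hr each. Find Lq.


a = λ/μ = 1.0305; ρ = a/2 = 0.5153
P₀ = 0.319892
Lq = P₀·a^c·ρ / (c!·(1−ρ)²) = 0.319892·1.06203·0.5153/(2·0.23496)
= 0.37253

Final: 0.37253


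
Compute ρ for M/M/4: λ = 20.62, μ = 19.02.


ρ = λ/(cμ) = 20.62/(4·19.02) = 20.62/76.08 = 0.2710

Final: 0.2710


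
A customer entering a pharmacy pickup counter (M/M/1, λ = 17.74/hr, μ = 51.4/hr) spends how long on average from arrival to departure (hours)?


W = 1/(μ−λ) = 1/(51.4 − 17.74) = 1/33.66 = 0.02971 hr

Final: 0.02971 hr


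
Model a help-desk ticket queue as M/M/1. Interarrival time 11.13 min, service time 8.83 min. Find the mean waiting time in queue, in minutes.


λ = 60/11.13 = 5.3908 /hr
μ = 60/8.83 = 6.7950 /hr
ρ = λ/μ = 5.3908/6.7950 = 0.7934
Wq = ρ/(μ−λ) = 0.7934/(6.7950−5.3908) = 0.56499 hr
In minutes: 0.56499·60 = 33.900 min

Final: 33.900 min


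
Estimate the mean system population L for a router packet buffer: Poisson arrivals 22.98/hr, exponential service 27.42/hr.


ρ = λ/μ = 22.98/27.42 = 0.8381
L = ρ/(1−ρ) = 0.8381/(1 − 0.8381) = 0.8381/0.1619 = 5.1757

Final: 5.1757


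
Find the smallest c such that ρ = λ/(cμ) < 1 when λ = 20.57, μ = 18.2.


Stability requires cμ > λ ⇔ c > λ/μ.
λ/μ = 20.57/18.2 = 1.1302
Minimum integer c = ⌊1.1302⌋ + 1 = 2
Check: 2·18.2 = 36.40 > 20.57, while 1·18.2 = 18.20 ≤ 20.57

Final: 2 servers


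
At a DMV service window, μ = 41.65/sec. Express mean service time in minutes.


Mean service time = 1/μ = 1/41.65 second = 0.02401 second
In minutes: 0.02401 × 0.0166667 = 0.0004002 min

Final: 0.0004002 min


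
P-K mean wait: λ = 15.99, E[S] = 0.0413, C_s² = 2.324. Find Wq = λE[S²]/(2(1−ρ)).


ρ = λ·E[S] = 15.99·0.0413 = 0.6604
E[S²] = E[S]²(1+C_s²) = 0.0413²·(1+2.324) = 0.005670
Wq = λ·E[S²]/(2(1−ρ)) = 15.99·0.005670/(2·0.3396) = 0.13347 hr

Final: 0.13347 hr


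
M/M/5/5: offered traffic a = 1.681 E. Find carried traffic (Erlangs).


B(5,1.681) = 0.020986 (Erlang-B)
Carried load = a(1 − B) = 1.681·(1 − 0.020986) = 1.681·0.979014 = 1.6457 E

Final: 1.6457 Erlangs


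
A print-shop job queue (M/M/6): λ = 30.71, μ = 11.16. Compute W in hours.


a = 2.7518; ρ = 0.4586; P₀ = 0.063175
Lq = P₀·a^c·ρ/(c!(1−ρ)²) = 0.05962
Wq = Lq/λ = 0.05962/30.71 = 0.001941 hr
W = Wq + 1/μ = 0.001941 + 0.08961 = 0.09155 hr

Final: 0.09155 hr


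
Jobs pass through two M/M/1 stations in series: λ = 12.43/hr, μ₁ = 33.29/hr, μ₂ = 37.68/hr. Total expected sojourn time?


Each node sees arrival rate λ = 12.43/hr (tandem ⇒ throughput preserved).
W₁ = 1/(μ₁−λ) = 1/(33.29−12.43) = 0.04794 hr
W₂ = 1/(μ₂−λ) = 1/(37.68−12.43) = 0.03960 hr
W_total = W₁ + W₂ = 0.04794 + 0.03960 = 0.08754 hr

Final: 0.08754 hr


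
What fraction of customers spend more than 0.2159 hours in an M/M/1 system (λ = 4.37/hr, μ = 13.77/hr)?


W ~ Exponential(μ−λ) for M/M/1.
μ − λ = 13.77 − 4.37 = 9.4000
P(W > t) = e^{−(μ−λ)t} = e^{−2.0295} = 0.131406

Final: 0.131406


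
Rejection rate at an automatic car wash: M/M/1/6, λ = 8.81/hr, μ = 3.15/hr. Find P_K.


ρ = λ/μ = 8.81/3.15 = 2.7968
P_K = (1−ρ)ρ^K/(1−ρ^(K+1)) = (-1.7968·478.621416)/(1 − 1338.620533)
= -859.999117/-1337.620533 = 0.642932

Final: 0.642932


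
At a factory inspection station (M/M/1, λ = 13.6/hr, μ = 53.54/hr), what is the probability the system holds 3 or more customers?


ρ = 13.6/53.54 = 0.2540
P(N ≥ n) = ρ^n = 0.2540^3 = 0.016390

Final: 0.016390


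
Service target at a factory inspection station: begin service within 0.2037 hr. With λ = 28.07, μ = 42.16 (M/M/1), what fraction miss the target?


ρ = 28.07/42.16 = 0.6658
P(Wq > t) = ρ·e^{−(μ−λ)t} = 0.6658·e^{−2.8701}
= 0.6658·0.056691 = 0.037745

Final: 0.037745


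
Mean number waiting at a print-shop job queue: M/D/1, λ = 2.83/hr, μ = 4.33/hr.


ρ = 2.83/4.33 = 0.6536
M/D/1: Lq = ρ²/(2(1−ρ)) = 0.4272/(2·0.3464) = 0.61654

Final: 0.61654


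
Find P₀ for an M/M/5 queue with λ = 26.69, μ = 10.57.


a = λ/μ = 26.69/10.57 = 2.5251; ρ = a/c = 0.5050
Σ_{k=0}^{4} a^k/k! (terms k=0..4) = 1.00000 + 2.52507 + 3.18799 + 2.68330 + 1.69388 = 11.09025
Tail: a^5/(5!(1−ρ)) = 102.65212/(120·0.4950) = 1.72820
P₀ = 1/(11.09025 + 1.72820) = 1/12.81845 = 0.078013

Final: 0.078013


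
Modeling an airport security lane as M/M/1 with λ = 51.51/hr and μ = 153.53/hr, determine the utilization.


ρ = λ/μ = 51.51/153.53 = 0.3355

Final: 0.3355


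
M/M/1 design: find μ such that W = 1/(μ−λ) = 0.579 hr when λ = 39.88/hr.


W = 1/(μ−λ) ⇒ μ − λ = 1/W = 1/0.579 = 1.7271
μ = λ + 1/W = 39.88 + 1.7271 = 41.6071 per hr

Final: 41.6071 /hr


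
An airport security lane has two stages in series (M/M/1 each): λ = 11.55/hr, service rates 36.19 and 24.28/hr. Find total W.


Each node sees arrival rate λ = 11.55/hr (tandem ⇒ throughput preserved).
W₁ = 1/(μ₁−λ) = 1/(36.19−11.55) = 0.04058 hr
W₂ = 1/(μ₂−λ) = 1/(24.28−11.55) = 0.07855 hr
W_total = W₁ + W₂ = 0.04058 + 0.07855 = 0.11914 hr

Final: 0.11914 hr


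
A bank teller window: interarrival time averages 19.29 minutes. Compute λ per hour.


λ = 1/(interarrival time) in consistent units.
1 hour = 60 min, so λ = 60/19.29 = 3.1104 per hour

Final: 3.1104 /hr


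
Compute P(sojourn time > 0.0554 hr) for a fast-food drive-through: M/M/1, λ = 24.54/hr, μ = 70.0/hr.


W ~ Exponential(μ−λ) for M/M/1.
μ − λ = 70.0 − 24.54 = 45.4600
P(W > t) = e^{−(μ−λ)t} = e^{−2.5185} = 0.080582

Final: 0.080582


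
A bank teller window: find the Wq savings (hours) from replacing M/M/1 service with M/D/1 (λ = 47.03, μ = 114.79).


ρ = 47.03/114.79 = 0.4097
Wq(M/M/1) = ρ/(μ−λ) = 0.4097/67.76 = 0.006046 hr
Wq(M/D/1) = ρ/(2(μ−λ)) = 0.003023 hr
Savings = 0.006046 − 0.003023 = 0.003023 hr

Final: 0.003023 hr


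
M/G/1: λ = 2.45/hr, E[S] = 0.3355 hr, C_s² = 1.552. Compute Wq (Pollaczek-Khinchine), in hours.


ρ = λ·E[S] = 2.45·0.3355 = 0.8220
E[S²] = E[S]²(1+C_s²) = 0.3355²·(1+1.552) = 0.287254
Wq = λ·E[S²]/(2(1−ρ)) = 2.45·0.287254/(2·0.1780) = 1.97661 hr

Final: 1.97661 hr


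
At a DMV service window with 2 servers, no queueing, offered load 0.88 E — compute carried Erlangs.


B(2,0.88) = 0.170783 (Erlang-B)
Carried load = a(1 − B) = 0.88·(1 − 0.170783) = 0.88·0.829217 = 0.7297 E

Final: 0.7297 Erlangs


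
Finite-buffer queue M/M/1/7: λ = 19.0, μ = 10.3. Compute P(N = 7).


ρ = λ/μ = 19.0/10.3 = 1.8447
P_K = (1−ρ)ρ^K/(1−ρ^(K+1)) = (-0.8447·72.679952)/(1 − 134.069815)
= -61.389863/-133.069815 = 0.461336

Final: 0.461336


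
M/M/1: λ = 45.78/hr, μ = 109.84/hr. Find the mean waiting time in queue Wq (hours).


ρ = 45.78/109.84 = 0.4168
Wq = ρ/(μ−λ) = 0.4168/(109.84 − 45.78) = 0.4168/64.06 = 0.006506 hr

Final: 0.006506 hr


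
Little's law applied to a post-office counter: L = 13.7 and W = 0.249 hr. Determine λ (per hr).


λ = L/W = 13.7/0.249 = 55.0201 /hr

Final: 55.0201 /hr


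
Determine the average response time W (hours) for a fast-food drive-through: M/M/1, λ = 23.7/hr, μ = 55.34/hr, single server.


W = 1/(μ−λ) = 1/(55.34 − 23.7) = 1/31.64 = 0.03161 hr

Final: 0.03161 hr


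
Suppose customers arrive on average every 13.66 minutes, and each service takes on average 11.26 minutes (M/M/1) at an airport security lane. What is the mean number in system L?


λ = 60/13.66 = 4.3924 /hr
μ = 60/11.26 = 5.3286 /hr
ρ = λ/μ = 4.3924/5.3286 = 0.8243
L = ρ/(1−ρ) = 0.8243/0.1757 = 4.6917

Final: 4.6917


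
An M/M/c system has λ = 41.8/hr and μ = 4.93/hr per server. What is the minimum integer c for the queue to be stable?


Stability requires cμ > λ ⇔ c > λ/μ.
λ/μ = 41.8/4.93 = 8.4787
Minimum integer c = ⌊8.4787⌋ + 1 = 9
Check: 9·4.93 = 44.37 > 41.8, while 8·4.93 = 39.44 ≤ 41.8

Final: 9 servers
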